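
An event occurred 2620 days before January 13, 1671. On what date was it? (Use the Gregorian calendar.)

November 11, 1663

−365 (one year) → Jan 13, 1670 (2255 left).
−365 (one year) → Jan 13, 1669 (1890 left).
−366 (one year; includes Feb 29, 1668) → Jan 13, 1668 (1524 left).
−365 (one year) → Jan 13, 1667 (1159 left).
−365 (one year) → Jan 13, 1666 (794 left).
−365 (one year) → Jan 13, 1665 (429 left).
−366 (one year; includes Feb 29, 1664) → Jan 13, 1664 (63 left).
−13 → Dec 31, 1663 (end of Dec, 31 days; 50 left).
−31 → Nov 30, 1663 (end of Nov, 30 days; 19 left).
−19 → Nov 11, 1663.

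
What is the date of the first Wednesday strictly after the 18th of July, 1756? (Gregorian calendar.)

Jul 18, 1756 is a Sunday.
From Sunday to the next Wednesday is 3 days.
Jul 18, 1756 + 3 = Jul 21, 1756.

July 21, 1756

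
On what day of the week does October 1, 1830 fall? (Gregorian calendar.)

Friday

Doomsday rule: the anchor day for the 1800s is Friday. For year 30: 30÷12 = 2 r 6, and 6÷4 = 1, so 2+6+1 = 9.
Friday + 9 ≡ Sunday — that's 1830's doomsday.
In October the doomsday date is Oct 10.
Oct 1 is 9 days before Oct 10; 9 mod 7 = 2, so Sunday − 2 = Friday.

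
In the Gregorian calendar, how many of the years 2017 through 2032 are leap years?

Multiples of 4 in [2017,2032]: 4.
Of those, multiples of 100: 0 (not leap unless ÷400).
Multiples of 400: 0.
Leap years = 4 − 0 + 0 = 4.

4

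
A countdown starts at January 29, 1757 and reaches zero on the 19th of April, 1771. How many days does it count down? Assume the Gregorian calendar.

5193

Jan 29, 1757 → Jan 29, 1758: 365 days.
Jan 29, 1758 → Jan 29, 1759: 365 days.
Jan 29, 1759 → Jan 29, 1760: 365 days.
Jan 29, 1760 → Jan 29, 1761: 366 days (Feb 29, 1760 is in that span).
Jan 29, 1761 → Jan 29, 1762: 365 days.
Jan 29, 1762 → Jan 29, 1763: 365 days.
Jan 29, 1763 → Jan 29, 1764: 365 days.
Jan 29, 1764 → Jan 29, 1765: 366 days (Feb 29, 1764 is in that span).
Jan 29, 1765 → Jan 29, 1766: 365 days.
Jan 29, 1766 → Jan 29, 1767: 365 days.
Jan 29, 1767 → Jan 29, 1768: 365 days.
Jan 29, 1768 → Jan 29, 1769: 366 days (Feb 29, 1768 is in that span).
Jan 29, 1769 → Jan 29, 1770: 365 days.
Jan 29, 1770 → Jan 29, 1771: 365 days.
Jan 29, 1771 → Feb 28, 1771: 30 days (January has 31).
Feb 28, 1771 → Mar 28, 1771: 28 days (February has 28).
Mar 28, 1771 → Apr 19, 1771: 22 days.
Total: 5193 days.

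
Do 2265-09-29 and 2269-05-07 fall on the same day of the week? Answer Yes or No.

Yes

From Sep 29, 2265 to May 7, 2269 is 1316 days.
1316 mod 7 = 0, so they are the same weekday.
(Sep 29, 2265 is a Friday; May 7, 2269 is a Friday.)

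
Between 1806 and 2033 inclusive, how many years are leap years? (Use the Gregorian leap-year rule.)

Multiples of 4 in [1806,2033]: 57.
Of those, multiples of 100: 2 (not leap unless ÷400).
Multiples of 400: 1.
Leap years = 57 − 2 + 1 = 56.

56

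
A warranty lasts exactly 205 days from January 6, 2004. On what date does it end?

Jan has 31 days: +26 → Feb 1, 2004 (179 left).
Feb has 29 days: +29 → Mar 1, 2004 (150 left).
Mar has 31 days: +31 → Apr 1, 2004 (119 left).
Apr has 30 days: +30 → May 1, 2004 (89 left).
May has 31 days: +31 → Jun 1, 2004 (58 left).
Jun has 30 days: +30 → Jul 1, 2004 (28 left).
+28 → Jul 29, 2004.

July 29, 2004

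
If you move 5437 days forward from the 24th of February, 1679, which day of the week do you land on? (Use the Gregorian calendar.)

Feb 24, 1679 is a Friday.
5437 mod 7 = 5, so 5437 days after a Friday is Friday + 5 = Wednesday.

Wednesday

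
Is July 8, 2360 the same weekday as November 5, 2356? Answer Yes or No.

No

From Nov 5, 2356 to Jul 8, 2360 is 1341 days.
1341 mod 7 = 4, so they are different weekdays.
(Nov 5, 2356 is a Monday; Jul 8, 2360 is a Friday.)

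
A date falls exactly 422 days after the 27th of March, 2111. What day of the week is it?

Mar 27, 2111 is a Friday.
422 mod 7 = 2, so 422 days after a Friday is Friday + 2 = Sunday.

Sunday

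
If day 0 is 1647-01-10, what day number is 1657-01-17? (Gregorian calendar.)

3660

Jan 10, 1647 → Jan 10, 1648: 365 days.
Jan 10, 1648 → Jan 10, 1649: 366 days (Feb 29, 1648 is in that span).
Jan 10, 1649 → Jan 10, 1650: 365 days.
Jan 10, 1650 → Jan 10, 1651: 365 days.
Jan 10, 1651 → Jan 10, 1652: 365 days.
Jan 10, 1652 → Jan 10, 1653: 366 days (Feb 29, 1652 is in that span).
Jan 10, 1653 → Jan 10, 1654: 365 days.
Jan 10, 1654 → Jan 10, 1655: 365 days.
Jan 10, 1655 → Jan 10, 1656: 365 days.
Jan 10, 1656 → Feb 10, 1656: 31 days (January has 31).
Feb 10, 1656 → Mar 10, 1656: 29 days (February has 29).
Mar 10, 1656 → Apr 10, 1656: 31 days (March has 31).
Apr 10, 1656 → May 10, 1656: 30 days (April has 30).
May 10, 1656 → Jun 10, 1656: 31 days (May has 31).
Jun 10, 1656 → Jul 10, 1656: 30 days (June has 30).
Jul 10, 1656 → Aug 10, 1656: 31 days (July has 31).
Aug 10, 1656 → Sep 10, 1656: 31 days (August has 31).
Sep 10, 1656 → Oct 10, 1656: 30 days (September has 30).
Oct 10, 1656 → Nov 10, 1656: 31 days (October has 31).
Nov 10, 1656 → Dec 10, 1656: 30 days (November has 30).
Dec 10, 1656 → Jan 10, 1657: 31 days (December has 31).
Jan 10, 1657 → Jan 17, 1657: 7 days.
Total: 3660 days.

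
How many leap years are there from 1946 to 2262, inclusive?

77

Multiples of 4 in [1946,2262]: 79.
Of those, multiples of 100: 3 (not leap unless ÷400).
Multiples of 400: 1.
Leap years = 79 − 3 + 1 = 77.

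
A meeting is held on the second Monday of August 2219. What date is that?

August 9, 2219

August 1, 2219 is a Sunday.
The first Monday is therefore August 2 (1 days later).
The second Monday is 2 + 1×7 = August 9.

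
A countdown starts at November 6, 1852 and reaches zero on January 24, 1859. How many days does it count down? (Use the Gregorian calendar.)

Nov 6, 1852 → Nov 6, 1853: 365 days.
Nov 6, 1853 → Nov 6, 1854: 365 days.
Nov 6, 1854 → Nov 6, 1855: 365 days.
Nov 6, 1855 → Nov 6, 1856: 366 days (Feb 29, 1856 is in that span).
Nov 6, 1856 → Nov 6, 1857: 365 days.
Nov 6, 1857 → Nov 6, 1858: 365 days.
Nov 6, 1858 → Dec 6, 1858: 30 days (November has 30).
Dec 6, 1858 → Jan 6, 1859: 31 days (December has 31).
Jan 6, 1859 → Jan 24, 1859: 18 days.
Total: 2270 days.

2270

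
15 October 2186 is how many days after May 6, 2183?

May 6, 2183 → May 6, 2184: 366 days (Feb 29, 2184 is in that span).
May 6, 2184 → May 6, 2185: 365 days.
May 6, 2185 → May 6, 2186: 365 days.
May 6, 2186 → Jun 6, 2186: 31 days (May has 31).
Jun 6, 2186 → Jul 6, 2186: 30 days (June has 30).
Jul 6, 2186 → Aug 6, 2186: 31 days (July has 31).
Aug 6, 2186 → Sep 6, 2186: 31 days (August has 31).
Sep 6, 2186 → Oct 6, 2186: 30 days (September has 30).
Oct 6, 2186 → Oct 15, 2186: 9 days.
Total: 1258 days.

1258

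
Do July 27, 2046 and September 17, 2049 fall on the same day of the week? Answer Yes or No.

From Jul 27, 2046 to Sep 17, 2049 is 1148 days.
1148 mod 7 = 0, so they are the same weekday.
(Jul 27, 2046 is a Friday; Sep 17, 2049 is a Friday.)

Yes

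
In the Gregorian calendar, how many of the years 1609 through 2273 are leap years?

Multiples of 4 in [1609,2273]: 166.
Of those, multiples of 100: 6 (not leap unless ÷400).
Multiples of 400: 1.
Leap years = 166 − 6 + 1 = 161.

161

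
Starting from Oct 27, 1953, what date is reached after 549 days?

April 29, 1955

+365 (one year) → Oct 27, 1954 (184 left).
Oct has 31 days: +5 → Nov 1, 1954 (179 left).
Nov has 30 days: +30 → Dec 1, 1954 (149 left).
Dec has 31 days: +31 → Jan 1, 1955 (118 left).
Jan has 31 days: +31 → Feb 1, 1955 (87 left).
Feb has 28 days: +28 → Mar 1, 1955 (59 left).
Mar has 31 days: +31 → Apr 1, 1955 (28 left).
+28 → Apr 29, 1955.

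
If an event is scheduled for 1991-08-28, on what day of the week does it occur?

Doomsday rule: the anchor day for the 1900s is Wednesday. For year 91: 91÷12 = 7 r 7, and 7÷4 = 1, so 7+7+1 = 15.
Wednesday + 15 ≡ Thursday — that's 1991's doomsday.
In August the doomsday date is Aug 8.
Aug 28 is 20 days after Aug 8; 20 mod 7 = 6, so Thursday + 6 = Wednesday.

Wednesday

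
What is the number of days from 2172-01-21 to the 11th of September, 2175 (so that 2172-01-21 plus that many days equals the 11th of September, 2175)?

1329

Jan 21, 2172 → Jan 21, 2173: 366 days (Feb 29, 2172 is in that span).
Jan 21, 2173 → Jan 21, 2174: 365 days.
Jan 21, 2174 → Jan 21, 2175: 365 days.
Jan 21, 2175 → Feb 21, 2175: 31 days (January has 31).
Feb 21, 2175 → Mar 21, 2175: 28 days (February has 28).
Mar 21, 2175 → Apr 21, 2175: 31 days (March has 31).
Apr 21, 2175 → May 21, 2175: 30 days (April has 30).
May 21, 2175 → Jun 21, 2175: 31 days (May has 31).
Jun 21, 2175 → Jul 21, 2175: 30 days (June has 30).
Jul 21, 2175 → Aug 21, 2175: 31 days (July has 31).
Aug 21, 2175 → Sep 11, 2175: 21 days.
Total: 1329 days.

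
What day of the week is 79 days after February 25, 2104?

Wednesday

Feb 25, 2104 is a Monday.
79 mod 7 = 2, so 79 days after a Monday is Monday + 2 = Wednesday.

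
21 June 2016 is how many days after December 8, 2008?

Dec 8, 2008 → Dec 8, 2009: 365 days.
Dec 8, 2009 → Dec 8, 2010: 365 days.
Dec 8, 2010 → Dec 8, 2011: 365 days.
Dec 8, 2011 → Dec 8, 2012: 366 days (Feb 29, 2012 is in that span).
Dec 8, 2012 → Dec 8, 2013: 365 days.
Dec 8, 2013 → Dec 8, 2014: 365 days.
Dec 8, 2014 → Dec 8, 2015: 365 days.
Dec 8, 2015 → Jan 8, 2016: 31 days (December has 31).
Jan 8, 2016 → Feb 8, 2016: 31 days (January has 31).
Feb 8, 2016 → Mar 8, 2016: 29 days (February has 29).
Mar 8, 2016 → Apr 8, 2016: 31 days (March has 31).
Apr 8, 2016 → May 8, 2016: 30 days (April has 30).
May 8, 2016 → Jun 8, 2016: 31 days (May has 31).
Jun 8, 2016 → Jun 21, 2016: 13 days.
Total: 2752 days.

2752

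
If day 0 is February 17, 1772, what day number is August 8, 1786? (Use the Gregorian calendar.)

5286

Feb 17, 1772 → Feb 17, 1773: 366 days (Feb 29, 1772 is in that span).
Feb 17, 1773 → Feb 17, 1774: 365 days.
Feb 17, 1774 → Feb 17, 1775: 365 days.
Feb 17, 1775 → Feb 17, 1776: 365 days.
Feb 17, 1776 → Feb 17, 1777: 366 days (Feb 29, 1776 is in that span).
Feb 17, 1777 → Feb 17, 1778: 365 days.
Feb 17, 1778 → Feb 17, 1779: 365 days.
Feb 17, 1779 → Feb 17, 1780: 365 days.
Feb 17, 1780 → Feb 17, 1781: 366 days (Feb 29, 1780 is in that span).
Feb 17, 1781 → Feb 17, 1782: 365 days.
Feb 17, 1782 → Feb 17, 1783: 365 days.
Feb 17, 1783 → Feb 17, 1784: 365 days.
Feb 17, 1784 → Feb 17, 1785: 366 days (Feb 29, 1784 is in that span).
Feb 17, 1785 → Feb 17, 1786: 365 days.
Feb 17, 1786 → Mar 17, 1786: 28 days (February has 28).
Mar 17, 1786 → Apr 17, 1786: 31 days (March has 31).
Apr 17, 1786 → May 17, 1786: 30 days (April has 30).
May 17, 1786 → Jun 17, 1786: 31 days (May has 31).
Jun 17, 1786 → Jul 17, 1786: 30 days (June has 30).
Jul 17, 1786 → Aug 8, 1786: 22 days.
Total: 5286 days.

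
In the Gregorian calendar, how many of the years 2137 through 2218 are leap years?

19

Multiples of 4 in [2137,2218]: 20.
Of those, multiples of 100: 1 (not leap unless ÷400).
Multiples of 400: 0.
Leap years = 20 − 1 + 0 = 19.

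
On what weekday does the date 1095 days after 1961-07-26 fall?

Saturday

Jul 26, 1961 is a Wednesday.
1095 mod 7 = 3, so 1095 days after a Wednesday is Wednesday + 3 = Saturday.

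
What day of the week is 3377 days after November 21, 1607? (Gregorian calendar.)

Saturday

Nov 21, 1607 is a Wednesday.
3377 mod 7 = 3, so 3377 days after a Wednesday is Wednesday + 3 = Saturday.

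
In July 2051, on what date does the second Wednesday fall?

July 1, 2051 is a Saturday.
The first Wednesday is therefore July 5 (4 days later).
The second Wednesday is 5 + 1×7 = July 12.

July 12, 2051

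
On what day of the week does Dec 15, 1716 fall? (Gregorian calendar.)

Tuesday

Doomsday rule: the anchor day for the 1700s is Sunday. For year 16: 16÷12 = 1 r 4, and 4÷4 = 1, so 1+4+1 = 6.
Sunday + 6 ≡ Saturday — that's 1716's doomsday.
In December the doomsday date is Dec 12.
Dec 15 is 3 days after Dec 12; 3 mod 7 = 3, so Saturday + 3 = Tuesday.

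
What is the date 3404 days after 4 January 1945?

May 1, 1954

+365 (one year) → Jan 4, 1946 (3039 left).
+365 (one year) → Jan 4, 1947 (2674 left).
+365 (one year) → Jan 4, 1948 (2309 left).
+366 (one year; includes Feb 29, 1948) → Jan 4, 1949 (1943 left).
+365 (one year) → Jan 4, 1950 (1578 left).
+365 (one year) → Jan 4, 1951 (1213 left).
+365 (one year) → Jan 4, 1952 (848 left).
+366 (one year; includes Feb 29, 1952) → Jan 4, 1953 (482 left).
+365 (one year) → Jan 4, 1954 (117 left).
Jan has 31 days: +28 → Feb 1, 1954 (89 left).
Feb has 28 days: +28 → Mar 1, 1954 (61 left).
Mar has 31 days: +31 → Apr 1, 1954 (30 left).
Apr has 30 days: +30 → May 1, 1954 (0 left).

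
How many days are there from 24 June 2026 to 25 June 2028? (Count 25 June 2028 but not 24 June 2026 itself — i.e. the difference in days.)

Jun 24, 2026 → Jun 24, 2027: 365 days.
Jun 24, 2027 → Jul 24, 2027: 30 days (June has 30).
Jul 24, 2027 → Aug 24, 2027: 31 days (July has 31).
Aug 24, 2027 → Sep 24, 2027: 31 days (August has 31).
Sep 24, 2027 → Oct 24, 2027: 30 days (September has 30).
Oct 24, 2027 → Nov 24, 2027: 31 days (October has 31).
Nov 24, 2027 → Dec 24, 2027: 30 days (November has 30).
Dec 24, 2027 → Jan 24, 2028: 31 days (December has 31).
Jan 24, 2028 → Feb 24, 2028: 31 days (January has 31).
Feb 24, 2028 → Mar 24, 2028: 29 days (February has 29).
Mar 24, 2028 → Apr 24, 2028: 31 days (March has 31).
Apr 24, 2028 → May 24, 2028: 30 days (April has 30).
May 24, 2028 → Jun 24, 2028: 31 days (May has 31).
Jun 24, 2028 → Jun 25, 2028: 1 days.
Total: 732 days.

732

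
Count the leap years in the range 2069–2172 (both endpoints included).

25

Multiples of 4 in [2069,2172]: 26.
Of those, multiples of 100: 1 (not leap unless ÷400).
Multiples of 400: 0.
Leap years = 26 − 1 + 0 = 25.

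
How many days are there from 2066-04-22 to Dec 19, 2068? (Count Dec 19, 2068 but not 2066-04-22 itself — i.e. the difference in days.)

Apr 22, 2066 → Apr 22, 2067: 365 days.
Apr 22, 2067 → Apr 22, 2068: 366 days (Feb 29, 2068 is in that span).
Apr 22, 2068 → May 22, 2068: 30 days (April has 30).
May 22, 2068 → Jun 22, 2068: 31 days (May has 31).
Jun 22, 2068 → Jul 22, 2068: 30 days (June has 30).
Jul 22, 2068 → Aug 22, 2068: 31 days (July has 31).
Aug 22, 2068 → Sep 22, 2068: 31 days (August has 31).
Sep 22, 2068 → Oct 22, 2068: 30 days (September has 30).
Oct 22, 2068 → Nov 22, 2068: 31 days (October has 31).
Nov 22, 2068 → Dec 19, 2068: 27 days.
Total: 972 days.

972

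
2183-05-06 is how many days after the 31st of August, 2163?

Aug 31, 2163 → Aug 31, 2164: 366 days (Feb 29, 2164 is in that span).
Aug 31, 2164 → Aug 31, 2165: 365 days.
Aug 31, 2165 → Aug 31, 2166: 365 days.
Aug 31, 2166 → Aug 31, 2167: 365 days.
Aug 31, 2167 → Aug 31, 2168: 366 days (Feb 29, 2168 is in that span).
Aug 31, 2168 → Aug 31, 2169: 365 days.
Aug 31, 2169 → Aug 31, 2170: 365 days.
Aug 31, 2170 → Aug 31, 2171: 365 days.
Aug 31, 2171 → Aug 31, 2172: 366 days (Feb 29, 2172 is in that span).
Aug 31, 2172 → Aug 31, 2173: 365 days.
Aug 31, 2173 → Aug 31, 2174: 365 days.
Aug 31, 2174 → Aug 31, 2175: 365 days.
Aug 31, 2175 → Aug 31, 2176: 366 days (Feb 29, 2176 is in that span).
Aug 31, 2176 → Aug 31, 2177: 365 days.
Aug 31, 2177 → Aug 31, 2178: 365 days.
Aug 31, 2178 → Aug 31, 2179: 365 days.
Aug 31, 2179 → Aug 31, 2180: 366 days (Feb 29, 2180 is in that span).
Aug 31, 2180 → Aug 31, 2181: 365 days.
Aug 31, 2181 → Aug 31, 2182: 365 days.
Aug 31, 2182 → Sep 30, 2182: 30 days (August has 31).
Sep 30, 2182 → Oct 30, 2182: 30 days (September has 30).
Oct 30, 2182 → Nov 30, 2182: 31 days (October has 31).
Nov 30, 2182 → Dec 30, 2182: 30 days (November has 30).
Dec 30, 2182 → Jan 30, 2183: 31 days (December has 31).
Jan 30, 2183 → Feb 28, 2183: 29 days (January has 31).
Feb 28, 2183 → Mar 28, 2183: 28 days (February has 28).
Mar 28, 2183 → Apr 28, 2183: 31 days (March has 31).
Apr 28, 2183 → May 6, 2183: 8 days.
Total: 7188 days.

7188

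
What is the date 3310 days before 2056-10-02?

September 10, 2047

−366 (one year; includes Feb 29, 2056) → Oct 2, 2055 (2944 left).
−365 (one year) → Oct 2, 2054 (2579 left).
−365 (one year) → Oct 2, 2053 (2214 left).
−365 (one year) → Oct 2, 2052 (1849 left).
−366 (one year; includes Feb 29, 2052) → Oct 2, 2051 (1483 left).
−365 (one year) → Oct 2, 2050 (1118 left).
−365 (one year) → Oct 2, 2049 (753 left).
−365 (one year) → Oct 2, 2048 (388 left).
−2 → Sep 30, 2048 (end of Sep, 30 days; 386 left).
−30 → Aug 31, 2048 (end of Aug, 31 days; 356 left).
−31 → Jul 31, 2048 (end of Jul, 31 days; 325 left).
−31 → Jun 30, 2048 (end of Jun, 30 days; 294 left).
−30 → May 31, 2048 (end of May, 31 days; 264 left).
−31 → Apr 30, 2048 (end of Apr, 30 days; 233 left).
−30 → Mar 31, 2048 (end of Mar, 31 days; 203 left).
−31 → Feb 29, 2048 (end of Feb, 29 days; 172 left).
−29 → Jan 31, 2048 (end of Jan, 31 days; 143 left).
−31 → Dec 31, 2047 (end of Dec, 31 days; 112 left).
−31 → Nov 30, 2047 (end of Nov, 30 days; 81 left).
−30 → Oct 31, 2047 (end of Oct, 31 days; 51 left).
−31 → Sep 30, 2047 (end of Sep, 30 days; 20 left).
−20 → Sep 10, 2047.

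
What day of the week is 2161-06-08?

Doomsday rule: the anchor day for the 2100s is Sunday. For year 61: 61÷12 = 5 r 1, and 1÷4 = 0, so 5+1+0 = 6.
Sunday + 6 ≡ Saturday — that's 2161's doomsday.
In June the doomsday date is Jun 6.
Jun 8 is 2 days after Jun 6; 2 mod 7 = 2, so Saturday + 2 = Monday.

Monday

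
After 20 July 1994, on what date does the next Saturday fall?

July 23, 1994

Jul 20, 1994 is a Wednesday.
From Wednesday to the next Saturday is 3 days.
Jul 20, 1994 + 3 = Jul 23, 1994.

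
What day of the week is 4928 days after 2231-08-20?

Aug 20, 2231 is a Saturday.
4928 mod 7 = 0, so 4928 days after a Saturday is Saturday + 0 = Saturday.

Saturday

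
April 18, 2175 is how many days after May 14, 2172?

1069

May 14, 2172 → May 14, 2173: 365 days.
May 14, 2173 → May 14, 2174: 365 days.
May 14, 2174 → Jun 14, 2174: 31 days (May has 31).
Jun 14, 2174 → Jul 14, 2174: 30 days (June has 30).
Jul 14, 2174 → Aug 14, 2174: 31 days (July has 31).
Aug 14, 2174 → Sep 14, 2174: 31 days (August has 31).
Sep 14, 2174 → Oct 14, 2174: 30 days (September has 30).
Oct 14, 2174 → Nov 14, 2174: 31 days (October has 31).
Nov 14, 2174 → Dec 14, 2174: 30 days (November has 30).
Dec 14, 2174 → Jan 14, 2175: 31 days (December has 31).
Jan 14, 2175 → Feb 14, 2175: 31 days (January has 31).
Feb 14, 2175 → Mar 14, 2175: 28 days (February has 28).
Mar 14, 2175 → Apr 14, 2175: 31 days (March has 31).
Apr 14, 2175 → Apr 18, 2175: 4 days.
Total: 1069 days.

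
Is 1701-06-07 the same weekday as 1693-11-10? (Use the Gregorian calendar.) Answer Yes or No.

From Nov 10, 1693 to Jun 7, 1701 is 2765 days.
2765 mod 7 = 0, so they are the same weekday.
(Nov 10, 1693 is a Tuesday; Jun 7, 1701 is a Tuesday.)

Yes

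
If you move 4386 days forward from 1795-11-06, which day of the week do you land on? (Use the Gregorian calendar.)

First find the weekday of Nov 6, 1795. Doomsday rule: the anchor day for the 1700s is Sunday. For year 95: 95÷12 = 7 r 11, and 11÷4 = 2, so 7+11+2 = 20.
Sunday + 20 ≡ Saturday — that's 1795's doomsday.
In November the doomsday date is Nov 7.
Nov 6 is 1 day before Nov 7; 1 mod 7 = 1, so Saturday − 1 = Friday.
4386 mod 7 = 4, so 4386 days after a Friday is Friday + 4 = Tuesday.

Tuesday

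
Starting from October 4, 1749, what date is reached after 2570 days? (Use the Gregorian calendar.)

+365 (one year) → Oct 4, 1750 (2205 left).
+365 (one year) → Oct 4, 1751 (1840 left).
+366 (one year; includes Feb 29, 1752) → Oct 4, 1752 (1474 left).
+365 (one year) → Oct 4, 1753 (1109 left).
+365 (one year) → Oct 4, 1754 (744 left).
+365 (one year) → Oct 4, 1755 (379 left).
Oct has 31 days: +28 → Nov 1, 1755 (351 left).
Nov has 30 days: +30 → Dec 1, 1755 (321 left).
Dec has 31 days: +31 → Jan 1, 1756 (290 left).
Jan has 31 days: +31 → Feb 1, 1756 (259 left).
Feb has 29 days: +29 → Mar 1, 1756 (230 left).
Mar has 31 days: +31 → Apr 1, 1756 (199 left).
Apr has 30 days: +30 → May 1, 1756 (169 left).
May has 31 days: +31 → Jun 1, 1756 (138 left).
Jun has 30 days: +30 → Jul 1, 1756 (108 left).
Jul has 31 days: +31 → Aug 1, 1756 (77 left).
Aug has 31 days: +31 → Sep 1, 1756 (46 left).
Sep has 30 days: +30 → Oct 1, 1756 (16 left).
+16 → Oct 17, 1756.

October 17, 1756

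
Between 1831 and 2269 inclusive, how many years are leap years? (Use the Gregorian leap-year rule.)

Multiples of 4 in [1831,2269]: 110.
Of those, multiples of 100: 4 (not leap unless ÷400).
Multiples of 400: 1.
Leap years = 110 − 4 + 1 = 107.

107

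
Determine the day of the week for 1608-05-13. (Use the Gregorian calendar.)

Doomsday rule: the anchor day for the 1600s is Tuesday. For year 08: 8÷12 = 0 r 8, and 8÷4 = 2, so 0+8+2 = 10.
Tuesday + 10 ≡ Friday — that's 1608's doomsday.
In May the doomsday date is May 9.
May 13 is 4 days after May 9; 4 mod 7 = 4, so Friday + 4 = Tuesday.

Tuesday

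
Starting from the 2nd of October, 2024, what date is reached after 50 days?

Oct has 31 days: +30 → Nov 1, 2024 (20 left).
+20 → Nov 21, 2024.

November 21, 2024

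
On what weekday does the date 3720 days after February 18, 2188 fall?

First find the weekday of Feb 18, 2188. Doomsday rule: the anchor day for the 2100s is Sunday. For year 88: 88÷12 = 7 r 4, and 4÷4 = 1, so 7+4+1 = 12.
Sunday + 12 ≡ Friday — that's 2188's doomsday.
In February the doomsday date is Feb 29 (2188 is a leap year (divisible by 4)).
Feb 18 is 11 days before Feb 29; 11 mod 7 = 4, so Friday − 4 = Monday.
3720 mod 7 = 3, so 3720 days after a Monday is Monday + 3 = Thursday.

Thursday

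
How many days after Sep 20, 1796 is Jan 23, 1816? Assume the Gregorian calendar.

Sep 20, 1796 → Sep 20, 1797: 365 days.
Sep 20, 1797 → Sep 20, 1798: 365 days.
Sep 20, 1798 → Sep 20, 1799: 365 days.
Sep 20, 1799 → Sep 20, 1800: 365 days.
Sep 20, 1800 → Sep 20, 1801: 365 days.
Sep 20, 1801 → Sep 20, 1802: 365 days.
Sep 20, 1802 → Sep 20, 1803: 365 days.
Sep 20, 1803 → Sep 20, 1804: 366 days (Feb 29, 1804 is in that span).
Sep 20, 1804 → Sep 20, 1805: 365 days.
Sep 20, 1805 → Sep 20, 1806: 365 days.
Sep 20, 1806 → Sep 20, 1807: 365 days.
Sep 20, 1807 → Sep 20, 1808: 366 days (Feb 29, 1808 is in that span).
Sep 20, 1808 → Sep 20, 1809: 365 days.
Sep 20, 1809 → Sep 20, 1810: 365 days.
Sep 20, 1810 → Sep 20, 1811: 365 days.
Sep 20, 1811 → Sep 20, 1812: 366 days (Feb 29, 1812 is in that span).
Sep 20, 1812 → Sep 20, 1813: 365 days.
Sep 20, 1813 → Sep 20, 1814: 365 days.
Sep 20, 1814 → Sep 20, 1815: 365 days.
Sep 20, 1815 → Oct 20, 1815: 30 days (September has 30).
Oct 20, 1815 → Nov 20, 1815: 31 days (October has 31).
Nov 20, 1815 → Dec 20, 1815: 30 days (November has 30).
Dec 20, 1815 → Jan 20, 1816: 31 days (December has 31).
Jan 20, 1816 → Jan 23, 1816: 3 days.
Total: 7063 days.

7063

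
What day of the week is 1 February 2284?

Doomsday rule: the anchor day for the 2200s is Friday. For year 84: 84÷12 = 7 r 0, and 0÷4 = 0, so 7+0+0 = 7.
Friday + 7 ≡ Friday — that's 2284's doomsday.
In February the doomsday date is Feb 29 (2284 is a leap year (divisible by 4)).
Feb 1 is 28 days before Feb 29; 28 mod 7 = 0, so Friday − 0 = Friday.

Friday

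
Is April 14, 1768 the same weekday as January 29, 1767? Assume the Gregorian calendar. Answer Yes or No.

From Jan 29, 1767 to Apr 14, 1768 is 441 days.
441 mod 7 = 0, so they are the same weekday.
(Jan 29, 1767 is a Thursday; Apr 14, 1768 is a Thursday.)

Yes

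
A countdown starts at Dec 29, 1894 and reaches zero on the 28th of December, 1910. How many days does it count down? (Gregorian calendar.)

Dec 29, 1894 → Dec 29, 1895: 365 days.
Dec 29, 1895 → Dec 29, 1896: 366 days (Feb 29, 1896 is in that span).
Dec 29, 1896 → Dec 29, 1897: 365 days.
Dec 29, 1897 → Dec 29, 1898: 365 days.
Dec 29, 1898 → Dec 29, 1899: 365 days.
Dec 29, 1899 → Dec 29, 1900: 365 days.
Dec 29, 1900 → Dec 29, 1901: 365 days.
Dec 29, 1901 → Dec 29, 1902: 365 days.
Dec 29, 1902 → Dec 29, 1903: 365 days.
Dec 29, 1903 → Dec 29, 1904: 366 days (Feb 29, 1904 is in that span).
Dec 29, 1904 → Dec 29, 1905: 365 days.
Dec 29, 1905 → Dec 29, 1906: 365 days.
Dec 29, 1906 → Dec 29, 1907: 365 days.
Dec 29, 1907 → Dec 29, 1908: 366 days (Feb 29, 1908 is in that span).
Dec 29, 1908 → Dec 29, 1909: 365 days.
Dec 29, 1909 → Jan 29, 1910: 31 days (December has 31).
Jan 29, 1910 → Feb 28, 1910: 30 days (January has 31).
Feb 28, 1910 → Mar 28, 1910: 28 days (February has 28).
Mar 28, 1910 → Apr 28, 1910: 31 days (March has 31).
Apr 28, 1910 → May 28, 1910: 30 days (April has 30).
May 28, 1910 → Jun 28, 1910: 31 days (May has 31).
Jun 28, 1910 → Jul 28, 1910: 30 days (June has 30).
Jul 28, 1910 → Aug 28, 1910: 31 days (July has 31).
Aug 28, 1910 → Sep 28, 1910: 31 days (August has 31).
Sep 28, 1910 → Oct 28, 1910: 30 days (September has 30).
Oct 28, 1910 → Nov 28, 1910: 31 days (October has 31).
Nov 28, 1910 → Dec 28, 1910: 30 days.
Total: 5842 days.

5842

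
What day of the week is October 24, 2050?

Monday

Doomsday rule: the anchor day for the 2000s is Tuesday. For year 50: 50÷12 = 4 r 2, and 2÷4 = 0, so 4+2+0 = 6.
Tuesday + 6 ≡ Monday — that's 2050's doomsday.
In October the doomsday date is Oct 10.
Oct 24 is 14 days after Oct 10; 14 mod 7 = 0, so Monday + 0 = Monday.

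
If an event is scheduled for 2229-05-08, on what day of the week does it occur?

Friday

Doomsday rule: the anchor day for the 2200s is Friday. For year 29: 29÷12 = 2 r 5, and 5÷4 = 1, so 2+5+1 = 8.
Friday + 8 ≡ Saturday — that's 2229's doomsday.
In May the doomsday date is May 9.
May 8 is 1 day before May 9; 1 mod 7 = 1, so Saturday − 1 = Friday.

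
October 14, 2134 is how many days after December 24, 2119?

5408

Dec 24, 2119 → Dec 24, 2120: 366 days (Feb 29, 2120 is in that span).
Dec 24, 2120 → Dec 24, 2121: 365 days.
Dec 24, 2121 → Dec 24, 2122: 365 days.
Dec 24, 2122 → Dec 24, 2123: 365 days.
Dec 24, 2123 → Dec 24, 2124: 366 days (Feb 29, 2124 is in that span).
Dec 24, 2124 → Dec 24, 2125: 365 days.
Dec 24, 2125 → Dec 24, 2126: 365 days.
Dec 24, 2126 → Dec 24, 2127: 365 days.
Dec 24, 2127 → Dec 24, 2128: 366 days (Feb 29, 2128 is in that span).
Dec 24, 2128 → Dec 24, 2129: 365 days.
Dec 24, 2129 → Dec 24, 2130: 365 days.
Dec 24, 2130 → Dec 24, 2131: 365 days.
Dec 24, 2131 → Dec 24, 2132: 366 days (Feb 29, 2132 is in that span).
Dec 24, 2132 → Dec 24, 2133: 365 days.
Dec 24, 2133 → Jan 24, 2134: 31 days (December has 31).
Jan 24, 2134 → Feb 24, 2134: 31 days (January has 31).
Feb 24, 2134 → Mar 24, 2134: 28 days (February has 28).
Mar 24, 2134 → Apr 24, 2134: 31 days (March has 31).
Apr 24, 2134 → May 24, 2134: 30 days (April has 30).
May 24, 2134 → Jun 24, 2134: 31 days (May has 31).
Jun 24, 2134 → Jul 24, 2134: 30 days (June has 30).
Jul 24, 2134 → Aug 24, 2134: 31 days (July has 31).
Aug 24, 2134 → Sep 24, 2134: 31 days (August has 31).
Sep 24, 2134 → Oct 14, 2134: 20 days.
Total: 5408 days.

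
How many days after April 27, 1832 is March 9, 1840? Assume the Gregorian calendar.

Apr 27, 1832 → Apr 27, 1833: 365 days.
Apr 27, 1833 → Apr 27, 1834: 365 days.
Apr 27, 1834 → Apr 27, 1835: 365 days.
Apr 27, 1835 → Apr 27, 1836: 366 days (Feb 29, 1836 is in that span).
Apr 27, 1836 → Apr 27, 1837: 365 days.
Apr 27, 1837 → Apr 27, 1838: 365 days.
Apr 27, 1838 → Apr 27, 1839: 365 days.
Apr 27, 1839 → May 27, 1839: 30 days (April has 30).
May 27, 1839 → Jun 27, 1839: 31 days (May has 31).
Jun 27, 1839 → Jul 27, 1839: 30 days (June has 30).
Jul 27, 1839 → Aug 27, 1839: 31 days (July has 31).
Aug 27, 1839 → Sep 27, 1839: 31 days (August has 31).
Sep 27, 1839 → Oct 27, 1839: 30 days (September has 30).
Oct 27, 1839 → Nov 27, 1839: 31 days (October has 31).
Nov 27, 1839 → Dec 27, 1839: 30 days (November has 30).
Dec 27, 1839 → Jan 27, 1840: 31 days (December has 31).
Jan 27, 1840 → Feb 27, 1840: 31 days (January has 31).
Feb 27, 1840 → Mar 9, 1840: 11 days.
Total: 2873 days.

2873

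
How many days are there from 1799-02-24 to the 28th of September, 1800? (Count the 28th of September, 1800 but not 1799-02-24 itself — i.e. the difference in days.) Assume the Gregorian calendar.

581

Feb 24, 1799 → Feb 24, 1800: 365 days.
Feb 24, 1800 → Mar 24, 1800: 28 days (February has 28).
Mar 24, 1800 → Apr 24, 1800: 31 days (March has 31).
Apr 24, 1800 → May 24, 1800: 30 days (April has 30).
May 24, 1800 → Jun 24, 1800: 31 days (May has 31).
Jun 24, 1800 → Jul 24, 1800: 30 days (June has 30).
Jul 24, 1800 → Aug 24, 1800: 31 days (July has 31).
Aug 24, 1800 → Sep 24, 1800: 31 days (August has 31).
Sep 24, 1800 → Sep 28, 1800: 4 days.
Total: 581 days.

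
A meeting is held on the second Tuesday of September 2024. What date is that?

September 1, 2024 is a Sunday.
The first Tuesday is therefore September 3 (2 days later).
The second Tuesday is 3 + 1×7 = September 10.

September 10, 2024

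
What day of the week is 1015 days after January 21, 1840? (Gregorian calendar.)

First find the weekday of Jan 21, 1840. Doomsday rule: the anchor day for the 1800s is Friday. For year 40: 40÷12 = 3 r 4, and 4÷4 = 1, so 3+4+1 = 8.
Friday + 8 ≡ Saturday — that's 1840's doomsday.
In January the doomsday date is Jan 4 (1840 is a leap year (divisible by 4)).
Jan 21 is 17 days after Jan 4; 17 mod 7 = 3, so Saturday + 3 = Tuesday.
1015 mod 7 = 0, so 1015 days after a Tuesday is Tuesday + 0 = Tuesday.

Tuesday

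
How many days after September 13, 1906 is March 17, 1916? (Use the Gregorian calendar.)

Sep 13, 1906 → Sep 13, 1907: 365 days.
Sep 13, 1907 → Sep 13, 1908: 366 days (Feb 29, 1908 is in that span).
Sep 13, 1908 → Sep 13, 1909: 365 days.
Sep 13, 1909 → Sep 13, 1910: 365 days.
Sep 13, 1910 → Sep 13, 1911: 365 days.
Sep 13, 1911 → Sep 13, 1912: 366 days (Feb 29, 1912 is in that span).
Sep 13, 1912 → Sep 13, 1913: 365 days.
Sep 13, 1913 → Sep 13, 1914: 365 days.
Sep 13, 1914 → Sep 13, 1915: 365 days.
Sep 13, 1915 → Oct 13, 1915: 30 days (September has 30).
Oct 13, 1915 → Nov 13, 1915: 31 days (October has 31).
Nov 13, 1915 → Dec 13, 1915: 30 days (November has 30).
Dec 13, 1915 → Jan 13, 1916: 31 days (December has 31).
Jan 13, 1916 → Feb 13, 1916: 31 days (January has 31).
Feb 13, 1916 → Mar 13, 1916: 29 days (February has 29).
Mar 13, 1916 → Mar 17, 1916: 4 days.
Total: 3473 days.

3473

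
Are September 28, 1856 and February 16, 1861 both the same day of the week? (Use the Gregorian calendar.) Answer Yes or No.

No

From Sep 28, 1856 to Feb 16, 1861 is 1602 days.
1602 mod 7 = 6, so they are different weekdays.
(Sep 28, 1856 is a Sunday; Feb 16, 1861 is a Saturday.)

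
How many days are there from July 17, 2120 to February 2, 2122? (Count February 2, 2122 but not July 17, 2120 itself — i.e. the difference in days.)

Jul 17, 2120 → Jul 17, 2121: 365 days.
Jul 17, 2121 → Aug 17, 2121: 31 days (July has 31).
Aug 17, 2121 → Sep 17, 2121: 31 days (August has 31).
Sep 17, 2121 → Oct 17, 2121: 30 days (September has 30).
Oct 17, 2121 → Nov 17, 2121: 31 days (October has 31).
Nov 17, 2121 → Dec 17, 2121: 30 days (November has 30).
Dec 17, 2121 → Jan 17, 2122: 31 days (December has 31).
Jan 17, 2122 → Feb 2, 2122: 16 days.
Total: 565 days.

565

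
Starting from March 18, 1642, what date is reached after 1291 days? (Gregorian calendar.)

+365 (one year) → Mar 18, 1643 (926 left).
+366 (one year; includes Feb 29, 1644) → Mar 18, 1644 (560 left).
+365 (one year) → Mar 18, 1645 (195 left).
Mar has 31 days: +14 → Apr 1, 1645 (181 left).
Apr has 30 days: +30 → May 1, 1645 (151 left).
May has 31 days: +31 → Jun 1, 1645 (120 left).
Jun has 30 days: +30 → Jul 1, 1645 (90 left).
Jul has 31 days: +31 → Aug 1, 1645 (59 left).
Aug has 31 days: +31 → Sep 1, 1645 (28 left).
+28 → Sep 29, 1645.

September 29, 1645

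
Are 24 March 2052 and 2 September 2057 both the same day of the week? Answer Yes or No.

Yes

From Mar 24, 2052 to Sep 2, 2057 is 1988 days.
1988 mod 7 = 0, so they are the same weekday.
(Mar 24, 2052 is a Sunday; Sep 2, 2057 is a Sunday.)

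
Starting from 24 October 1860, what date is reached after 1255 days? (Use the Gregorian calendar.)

April 1, 1864

+365 (one year) → Oct 24, 1861 (890 left).
+365 (one year) → Oct 24, 1862 (525 left).
+365 (one year) → Oct 24, 1863 (160 left).
Oct has 31 days: +8 → Nov 1, 1863 (152 left).
Nov has 30 days: +30 → Dec 1, 1863 (122 left).
Dec has 31 days: +31 → Jan 1, 1864 (91 left).
Jan has 31 days: +31 → Feb 1, 1864 (60 left).
Feb has 29 days: +29 → Mar 1, 1864 (31 left).
Mar has 31 days: +31 → Apr 1, 1864 (0 left).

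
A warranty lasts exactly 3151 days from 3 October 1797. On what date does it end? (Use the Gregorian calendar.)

May 21, 1806

+365 (one year) → Oct 3, 1798 (2786 left).
+365 (one year) → Oct 3, 1799 (2421 left).
+365 (one year) → Oct 3, 1800 (2056 left).
+365 (one year) → Oct 3, 1801 (1691 left).
+365 (one year) → Oct 3, 1802 (1326 left).
+365 (one year) → Oct 3, 1803 (961 left).
+366 (one year; includes Feb 29, 1804) → Oct 3, 1804 (595 left).
+365 (one year) → Oct 3, 1805 (230 left).
Oct has 31 days: +29 → Nov 1, 1805 (201 left).
Nov has 30 days: +30 → Dec 1, 1805 (171 left).
Dec has 31 days: +31 → Jan 1, 1806 (140 left).
Jan has 31 days: +31 → Feb 1, 1806 (109 left).
Feb has 28 days: +28 → Mar 1, 1806 (81 left).
Mar has 31 days: +31 → Apr 1, 1806 (50 left).
Apr has 30 days: +30 → May 1, 1806 (20 left).
+20 → May 21, 1806.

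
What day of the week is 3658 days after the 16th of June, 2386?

Friday

First find the weekday of Jun 16, 2386. Doomsday rule: the anchor day for the 2300s is Wednesday. For year 86: 86÷12 = 7 r 2, and 2÷4 = 0, so 7+2+0 = 9.
Wednesday + 9 ≡ Friday — that's 2386's doomsday.
In June the doomsday date is Jun 6.
Jun 16 is 10 days after Jun 6; 10 mod 7 = 3, so Friday + 3 = Monday.
3658 mod 7 = 4, so 3658 days after a Monday is Monday + 4 = Friday.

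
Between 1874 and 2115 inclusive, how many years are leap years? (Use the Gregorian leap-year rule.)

58

Multiples of 4 in [1874,2115]: 60.
Of those, multiples of 100: 3 (not leap unless ÷400).
Multiples of 400: 1.
Leap years = 60 − 3 + 1 = 58.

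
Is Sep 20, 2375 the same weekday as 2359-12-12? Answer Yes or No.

Yes

From Dec 12, 2359 to Sep 20, 2375 is 5761 days.
5761 mod 7 = 0, so they are the same weekday.
(Dec 12, 2359 is a Saturday; Sep 20, 2375 is a Saturday.)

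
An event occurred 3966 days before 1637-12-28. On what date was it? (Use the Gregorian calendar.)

February 18, 1627

−365 (one year) → Dec 28, 1636 (3601 left).
−366 (one year; includes Feb 29, 1636) → Dec 28, 1635 (3235 left).
−365 (one year) → Dec 28, 1634 (2870 left).
−365 (one year) → Dec 28, 1633 (2505 left).
−365 (one year) → Dec 28, 1632 (2140 left).
−366 (one year; includes Feb 29, 1632) → Dec 28, 1631 (1774 left).
−365 (one year) → Dec 28, 1630 (1409 left).
−365 (one year) → Dec 28, 1629 (1044 left).
−365 (one year) → Dec 28, 1628 (679 left).
−366 (one year; includes Feb 29, 1628) → Dec 28, 1627 (313 left).
−28 → Nov 30, 1627 (end of Nov, 30 days; 285 left).
−30 → Oct 31, 1627 (end of Oct, 31 days; 255 left).
−31 → Sep 30, 1627 (end of Sep, 30 days; 224 left).
−30 → Aug 31, 1627 (end of Aug, 31 days; 194 left).
−31 → Jul 31, 1627 (end of Jul, 31 days; 163 left).
−31 → Jun 30, 1627 (end of Jun, 30 days; 132 left).
−30 → May 31, 1627 (end of May, 31 days; 102 left).
−31 → Apr 30, 1627 (end of Apr, 30 days; 71 left).
−30 → Mar 31, 1627 (end of Mar, 31 days; 41 left).
−31 → Feb 28, 1627 (end of Feb, 28 days; 10 left).
−10 → Feb 18, 1627.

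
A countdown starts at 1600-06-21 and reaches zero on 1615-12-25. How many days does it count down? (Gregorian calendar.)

5665

Jun 21, 1600 → Jun 21, 1601: 365 days.
Jun 21, 1601 → Jun 21, 1602: 365 days.
Jun 21, 1602 → Jun 21, 1603: 365 days.
Jun 21, 1603 → Jun 21, 1604: 366 days (Feb 29, 1604 is in that span).
Jun 21, 1604 → Jun 21, 1605: 365 days.
Jun 21, 1605 → Jun 21, 1606: 365 days.
Jun 21, 1606 → Jun 21, 1607: 365 days.
Jun 21, 1607 → Jun 21, 1608: 366 days (Feb 29, 1608 is in that span).
Jun 21, 1608 → Jun 21, 1609: 365 days.
Jun 21, 1609 → Jun 21, 1610: 365 days.
Jun 21, 1610 → Jun 21, 1611: 365 days.
Jun 21, 1611 → Jun 21, 1612: 366 days (Feb 29, 1612 is in that span).
Jun 21, 1612 → Jun 21, 1613: 365 days.
Jun 21, 1613 → Jun 21, 1614: 365 days.
Jun 21, 1614 → Jun 21, 1615: 365 days.
Jun 21, 1615 → Jul 21, 1615: 30 days (June has 30).
Jul 21, 1615 → Aug 21, 1615: 31 days (July has 31).
Aug 21, 1615 → Sep 21, 1615: 31 days (August has 31).
Sep 21, 1615 → Oct 21, 1615: 30 days (September has 30).
Oct 21, 1615 → Nov 21, 1615: 31 days (October has 31).
Nov 21, 1615 → Dec 21, 1615: 30 days (November has 30).
Dec 21, 1615 → Dec 25, 1615: 4 days.
Total: 5665 days.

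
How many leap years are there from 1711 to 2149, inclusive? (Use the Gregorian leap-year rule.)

107

Multiples of 4 in [1711,2149]: 110.
Of those, multiples of 100: 4 (not leap unless ÷400).
Multiples of 400: 1.
Leap years = 110 − 4 + 1 = 107.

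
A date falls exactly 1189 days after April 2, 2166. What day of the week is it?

Tuesday

Apr 2, 2166 is a Wednesday.
1189 mod 7 = 6, so 1189 days after a Wednesday is Wednesday + 6 = Tuesday.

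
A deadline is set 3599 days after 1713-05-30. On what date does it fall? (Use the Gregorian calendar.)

April 7, 1723

+365 (one year) → May 30, 1714 (3234 left).
+365 (one year) → May 30, 1715 (2869 left).
+366 (one year; includes Feb 29, 1716) → May 30, 1716 (2503 left).
+365 (one year) → May 30, 1717 (2138 left).
+365 (one year) → May 30, 1718 (1773 left).
+365 (one year) → May 30, 1719 (1408 left).
+366 (one year; includes Feb 29, 1720) → May 30, 1720 (1042 left).
+365 (one year) → May 30, 1721 (677 left).
+365 (one year) → May 30, 1722 (312 left).
May has 31 days: +2 → Jun 1, 1722 (310 left).
Jun has 30 days: +30 → Jul 1, 1722 (280 left).
Jul has 31 days: +31 → Aug 1, 1722 (249 left).
Aug has 31 days: +31 → Sep 1, 1722 (218 left).
Sep has 30 days: +30 → Oct 1, 1722 (188 left).
Oct has 31 days: +31 → Nov 1, 1722 (157 left).
Nov has 30 days: +30 → Dec 1, 1722 (127 left).
Dec has 31 days: +31 → Jan 1, 1723 (96 left).
Jan has 31 days: +31 → Feb 1, 1723 (65 left).
Feb has 28 days: +28 → Mar 1, 1723 (37 left).
Mar has 31 days: +31 → Apr 1, 1723 (6 left).
+6 → Apr 7, 1723.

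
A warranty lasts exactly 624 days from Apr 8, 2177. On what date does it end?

December 23, 2178

+365 (one year) → Apr 8, 2178 (259 left).
Apr has 30 days: +23 → May 1, 2178 (236 left).
May has 31 days: +31 → Jun 1, 2178 (205 left).
Jun has 30 days: +30 → Jul 1, 2178 (175 left).
Jul has 31 days: +31 → Aug 1, 2178 (144 left).
Aug has 31 days: +31 → Sep 1, 2178 (113 left).
Sep has 30 days: +30 → Oct 1, 2178 (83 left).
Oct has 31 days: +31 → Nov 1, 2178 (52 left).
Nov has 30 days: +30 → Dec 1, 2178 (22 left).
+22 → Dec 23, 2178.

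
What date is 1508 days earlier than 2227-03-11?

January 23, 2223

−365 (one year) → Mar 11, 2226 (1143 left).
−365 (one year) → Mar 11, 2225 (778 left).
−365 (one year) → Mar 11, 2224 (413 left).
−366 (one year; includes Feb 29, 2224) → Mar 11, 2223 (47 left).
−11 → Feb 28, 2223 (end of Feb, 28 days; 36 left).
−28 → Jan 31, 2223 (end of Jan, 31 days; 8 left).
−8 → Jan 23, 2223.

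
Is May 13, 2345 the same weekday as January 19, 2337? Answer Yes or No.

No

From Jan 19, 2337 to May 13, 2345 is 3036 days.
3036 mod 7 = 5, so they are different weekdays.
(Jan 19, 2337 is a Tuesday; May 13, 2345 is a Sunday.)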